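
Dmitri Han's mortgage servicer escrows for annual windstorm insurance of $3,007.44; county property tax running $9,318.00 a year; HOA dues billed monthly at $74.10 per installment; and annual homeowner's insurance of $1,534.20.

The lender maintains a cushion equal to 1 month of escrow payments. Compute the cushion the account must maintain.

$1,229.07

Windstorm insurance: $3,007.44/yr
County property tax: $9,318.00/yr
HOA dues: $74.10 × 12 = $889.20/yr
Homeowner's insurance: $1,534.20/yr
Total annual escrow = $3,007.44 + $9,318.00 + $889.20 + $1,534.20 = $14,748.84
Base monthly escrow = $14,748.84 ÷ 12 = $1,229.07
Reserve = 1 × $1,229.07 = $1,229.07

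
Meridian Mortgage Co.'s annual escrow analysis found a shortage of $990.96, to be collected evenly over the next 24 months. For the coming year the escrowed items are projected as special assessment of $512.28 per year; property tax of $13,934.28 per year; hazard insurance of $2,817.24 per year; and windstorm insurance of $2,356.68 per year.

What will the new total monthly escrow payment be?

Special assessment = $512.28 annually
Property tax = $13,934.28 annually
Hazard insurance = $2,817.24 annually
Windstorm insurance = $2,356.68 annually
Total annual escrow = $19,620.48
Base monthly escrow = $19,620.48 / 12 = $1,635.04
Monthly shortage recovery: $990.96 / 24 = $41.29
New monthly escrow = $1,635.04 + $41.29 = $1,676.33

$1,676.33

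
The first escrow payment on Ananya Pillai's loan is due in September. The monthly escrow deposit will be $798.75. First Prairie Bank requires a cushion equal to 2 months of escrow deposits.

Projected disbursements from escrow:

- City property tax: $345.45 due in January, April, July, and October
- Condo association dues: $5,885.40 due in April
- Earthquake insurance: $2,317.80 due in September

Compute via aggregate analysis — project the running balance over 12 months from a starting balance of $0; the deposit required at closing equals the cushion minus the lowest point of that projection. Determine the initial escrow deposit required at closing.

Cushion = 2 × $798.75 = $1,597.50
Trial balance (start $0, +$798.75 each month, − disbursements):
  Sep: +$798.75 − $2,317.80 → -$1,519.05
  Oct: +$798.75 − $345.45 → -$1,065.75
  Nov: +$798.75 → -$267.00
  Dec: +$798.75 → $531.75
  Jan: +$798.75 − $345.45 → $985.05
  Feb: +$798.75 → $1,783.80
  Mar: +$798.75 → $2,582.55
  Apr: +$798.75 − $6,230.85 → -$2,849.55
  May: +$798.75 → -$2,050.80
  Jun: +$798.75 → -$1,252.05
  Jul: +$798.75 − $345.45 → -$798.75
  Aug: +$798.75 → $0.00
Lowest trial balance = -$2,849.55 (Apr)
Initial deposit = cushion − low point = $1,597.50 − (-$2,849.55) = $4,447.05

$4,447.05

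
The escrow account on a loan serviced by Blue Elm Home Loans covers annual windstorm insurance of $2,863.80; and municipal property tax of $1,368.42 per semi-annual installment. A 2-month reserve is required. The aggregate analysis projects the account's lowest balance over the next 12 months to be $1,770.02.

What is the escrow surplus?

Windstorm insurance: $2,863.80 annually
Municipal property tax: $1,368.42 × 2 = $2,736.84 annually
Annual escrow total = $5,600.64
Monthly = $5,600.64 / 12 = $466.72
Required reserve = 2 × $466.72 = $933.44
Excess over cushion: $1,770.02 − $933.44 = $836.58

$836.58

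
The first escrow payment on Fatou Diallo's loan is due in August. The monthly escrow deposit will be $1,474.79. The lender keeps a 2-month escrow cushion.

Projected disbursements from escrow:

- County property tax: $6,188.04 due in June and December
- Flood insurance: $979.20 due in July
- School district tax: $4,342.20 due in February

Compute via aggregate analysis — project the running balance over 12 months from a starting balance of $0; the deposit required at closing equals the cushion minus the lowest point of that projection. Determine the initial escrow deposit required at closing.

Cushion = 2 × $1,474.79 = $2,949.58
Trial balance (start $0, +$1,474.79 each month, − disbursements):
  Aug: +$1,474.79 → $1,474.79
  Sep: +$1,474.79 → $2,949.58
  Oct: +$1,474.79 → $4,424.37
  Nov: +$1,474.79 → $5,899.16
  Dec: +$1,474.79 − $6,188.04 → $1,185.91
  Jan: +$1,474.79 → $2,660.70
  Feb: +$1,474.79 − $4,342.20 → -$206.71
  Mar: +$1,474.79 → $1,268.08
  Apr: +$1,474.79 → $2,742.87
  May: +$1,474.79 → $4,217.66
  Jun: +$1,474.79 − $6,188.04 → -$495.59
  Jul: +$1,474.79 − $979.20 → $0.00
Lowest trial balance = -$495.59 (Jun)
Initial deposit = cushion − low point = $2,949.58 − (-$495.59) = $3,445.17

$3,445.17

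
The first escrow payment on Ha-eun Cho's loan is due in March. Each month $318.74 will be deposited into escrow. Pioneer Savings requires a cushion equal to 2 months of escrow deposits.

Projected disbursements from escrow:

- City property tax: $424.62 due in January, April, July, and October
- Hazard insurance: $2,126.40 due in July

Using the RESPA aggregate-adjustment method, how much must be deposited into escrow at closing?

Cushion = 2 × $318.74 = $637.48
Trial balance (start $0, +$318.74 each month, − disbursements):
  Mar: +$318.74 → $318.74
  Apr: +$318.74 − $424.62 → $212.86
  May: +$318.74 → $531.60
  Jun: +$318.74 → $850.34
  Jul: +$318.74 − $2,551.02 → -$1,381.94
  Aug: +$318.74 → -$1,063.20
  Sep: +$318.74 → -$744.46
  Oct: +$318.74 − $424.62 → -$850.34
  Nov: +$318.74 → -$531.60
  Dec: +$318.74 → -$212.86
  Jan: +$318.74 − $424.62 → -$318.74
  Feb: +$318.74 → $0.00
Lowest trial balance = -$1,381.94 (Jul)
Initial deposit = cushion − low point = $637.48 − (-$1,381.94) = $2,019.42

$2,019.42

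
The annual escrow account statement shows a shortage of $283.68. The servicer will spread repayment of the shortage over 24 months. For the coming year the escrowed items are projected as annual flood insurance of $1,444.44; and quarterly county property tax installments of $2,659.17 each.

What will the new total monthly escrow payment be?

$1,018.58

Flood insurance — $1,444.44/yr
County property tax — $2,659.17 × 4 = $10,636.68/yr
Yearly total = $1,444.44 + $10,636.68 = $12,081.12
Per month = $12,081.12 / 12 = $1,006.76
Monthly shortage recovery: $283.68 ÷ 24 = $11.82
Adjusted monthly = $1,006.76 + $11.82 = $1,018.58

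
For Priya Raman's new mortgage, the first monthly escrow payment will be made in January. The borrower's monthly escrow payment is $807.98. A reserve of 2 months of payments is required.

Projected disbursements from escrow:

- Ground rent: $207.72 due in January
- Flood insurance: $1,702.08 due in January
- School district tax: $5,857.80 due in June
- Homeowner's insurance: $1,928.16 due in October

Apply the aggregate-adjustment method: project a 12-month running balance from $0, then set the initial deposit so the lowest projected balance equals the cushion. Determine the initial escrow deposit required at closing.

$4,535.68

Cushion = 2 × $807.98 = $1,615.96
Trial balance (start $0, +$807.98 each month, − disbursements):
  Jan: +$807.98 − $1,909.80 → -$1,101.82
  Feb: +$807.98 → -$293.84
  Mar: +$807.98 → $514.14
  Apr: +$807.98 → $1,322.12
  May: +$807.98 → $2,130.10
  Jun: +$807.98 − $5,857.80 → -$2,919.72
  Jul: +$807.98 → -$2,111.74
  Aug: +$807.98 → -$1,303.76
  Sep: +$807.98 → -$495.78
  Oct: +$807.98 − $1,928.16 → -$1,615.96
  Nov: +$807.98 → -$807.98
  Dec: +$807.98 → $0.00
Lowest trial balance = -$2,919.72 (Jun)
Initial deposit = cushion − low point = $1,615.96 − (-$2,919.72) = $4,535.68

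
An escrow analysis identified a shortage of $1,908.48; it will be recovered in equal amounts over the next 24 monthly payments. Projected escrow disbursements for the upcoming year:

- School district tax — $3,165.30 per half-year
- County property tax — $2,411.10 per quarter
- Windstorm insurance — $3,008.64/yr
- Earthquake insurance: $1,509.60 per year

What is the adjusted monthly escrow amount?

School district tax: $3,165.30 × 2 = $6,330.60 per year
County property tax: $2,411.10 × 4 = $9,644.40 per year
Windstorm insurance: $3,008.64 per year
Earthquake insurance: $1,509.60 per year
Annual escrow total = $6,330.60 + $9,644.40 + $3,008.64 + $1,509.60 = $20,493.24
Monthly = $20,493.24 ÷ 12 = $1,707.77
Monthly shortage recovery: $1,908.48 ÷ 24 = $79.52
Adjusted monthly = $1,707.77 + $79.52 = $1,787.29

$1,787.29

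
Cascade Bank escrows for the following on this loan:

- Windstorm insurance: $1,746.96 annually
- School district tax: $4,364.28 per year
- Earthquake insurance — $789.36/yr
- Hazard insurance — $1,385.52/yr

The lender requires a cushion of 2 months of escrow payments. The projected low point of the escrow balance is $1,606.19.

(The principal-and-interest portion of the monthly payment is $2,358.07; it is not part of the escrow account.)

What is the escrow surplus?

$225.17

Windstorm insurance: $1,746.96 annually
School district tax: $4,364.28 annually
Earthquake insurance: $789.36 annually
Hazard insurance: $1,385.52 annually
Combined annual = $1,746.96 + $4,364.28 + $789.36 + $1,385.52 = $8,286.12
Monthly = $8,286.12 ÷ 12 = $690.51
Required reserve = 2 × $690.51 = $1,381.02
Excess over cushion: $1,606.19 − $1,381.02 = $225.17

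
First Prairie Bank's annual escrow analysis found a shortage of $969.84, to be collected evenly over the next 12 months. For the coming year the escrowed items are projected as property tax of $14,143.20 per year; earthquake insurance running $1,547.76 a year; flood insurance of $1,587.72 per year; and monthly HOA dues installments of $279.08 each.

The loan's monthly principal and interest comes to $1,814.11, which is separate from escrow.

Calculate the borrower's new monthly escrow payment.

Property tax: $14,143.20 annually
Earthquake insurance: $1,547.76 annually
Flood insurance: $1,587.72 annually
HOA dues: $279.08 × 12 = $3,348.96 annually
Annual escrow total = $20,627.64
Monthly = $20,627.64 ÷ 12 = $1,718.97
Shortage per month = $969.84 / 12 = $80.82
Adjusted monthly = $1,718.97 + $80.82 = $1,799.79

$1,799.79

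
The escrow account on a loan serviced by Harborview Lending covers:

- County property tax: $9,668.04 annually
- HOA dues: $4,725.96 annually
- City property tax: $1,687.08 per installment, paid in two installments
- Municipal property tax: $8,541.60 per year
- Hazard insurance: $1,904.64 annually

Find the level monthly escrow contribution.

County property tax: $9,668.04/yr
HOA dues: $4,725.96/yr
City property tax: $1,687.08 × 2 = $3,374.16/yr
Municipal property tax: $8,541.60/yr
Hazard insurance: $1,904.64/yr
Combined annual = $28,214.40
Per month = $28,214.40 / 12 = $2,351.20

$2,351.20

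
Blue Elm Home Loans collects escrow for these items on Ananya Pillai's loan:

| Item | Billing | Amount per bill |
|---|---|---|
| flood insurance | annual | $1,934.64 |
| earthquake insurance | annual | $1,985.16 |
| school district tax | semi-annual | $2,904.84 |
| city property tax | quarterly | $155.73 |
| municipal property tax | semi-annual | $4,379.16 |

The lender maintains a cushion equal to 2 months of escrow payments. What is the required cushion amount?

Flood insurance — $1,934.64
Earthquake insurance — $1,985.16
School district tax — $2,904.84 × 2 = $5,809.68
City property tax — $155.73 × 4 = $622.92
Municipal property tax — $4,379.16 × 2 = $8,758.32
Yearly total = $19,110.72
Monthly escrow = $19,110.72 / 12 = $1,592.56
Required cushion = 2 × $1,592.56 = $3,185.12

$3,185.12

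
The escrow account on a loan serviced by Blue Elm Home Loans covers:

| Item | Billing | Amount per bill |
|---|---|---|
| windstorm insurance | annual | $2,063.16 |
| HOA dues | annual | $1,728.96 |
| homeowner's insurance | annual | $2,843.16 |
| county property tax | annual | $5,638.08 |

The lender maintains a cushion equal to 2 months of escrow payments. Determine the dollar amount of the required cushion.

$2,045.56

Windstorm insurance — $2,063.16
HOA dues — $1,728.96
Homeowner's insurance — $2,843.16
County property tax — $5,638.08
Total annual escrow = $12,273.36
Per month = $12,273.36 ÷ 12 = $1,022.78
Reserve = 2 × $1,022.78 = $2,045.56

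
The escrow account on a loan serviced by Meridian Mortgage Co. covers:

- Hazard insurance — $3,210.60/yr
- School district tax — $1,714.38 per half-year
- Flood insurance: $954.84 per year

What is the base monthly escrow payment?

Hazard insurance — $3,210.60
School district tax — $1,714.38 × 2 = $3,428.76
Flood insurance — $954.84
Total per year = $3,210.60 + $3,428.76 + $954.84 = $7,594.20
Monthly escrow = $7,594.20 ÷ 12 = $632.85

$632.85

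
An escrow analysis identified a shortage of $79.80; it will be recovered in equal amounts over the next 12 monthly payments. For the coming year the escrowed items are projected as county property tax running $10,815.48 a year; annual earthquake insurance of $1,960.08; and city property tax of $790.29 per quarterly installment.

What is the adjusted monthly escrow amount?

$1,334.71

County property tax = $10,815.48 per year
Earthquake insurance = $1,960.08 per year
City property tax = $790.29 × 4 = $3,161.16 per year
Yearly total = $10,815.48 + $1,960.08 + $3,161.16 = $15,936.72
Monthly escrow = $15,936.72 ÷ 12 = $1,328.06
Shortage spread = $79.80 ÷ 12 = $6.65/mo
New monthly escrow = $1,328.06 + $6.65 = $1,334.71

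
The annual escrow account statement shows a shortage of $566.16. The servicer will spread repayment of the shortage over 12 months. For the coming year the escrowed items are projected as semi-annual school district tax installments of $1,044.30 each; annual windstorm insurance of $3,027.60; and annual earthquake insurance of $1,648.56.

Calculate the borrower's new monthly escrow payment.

$610.91

School district tax — $1,044.30 × 2 = $2,088.60/yr
Windstorm insurance — $3,027.60/yr
Earthquake insurance — $1,648.56/yr
Total annual escrow = $6,764.76
Monthly = $6,764.76 / 12 = $563.73
Monthly shortage recovery: $566.16 ÷ 12 = $47.18
New monthly escrow = $563.73 + $47.18 = $610.91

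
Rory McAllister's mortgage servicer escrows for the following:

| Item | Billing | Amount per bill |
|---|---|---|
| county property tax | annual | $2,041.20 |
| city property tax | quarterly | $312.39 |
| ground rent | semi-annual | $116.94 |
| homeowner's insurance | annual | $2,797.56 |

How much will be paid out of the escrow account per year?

County property tax = $2,041.20
City property tax = $312.39 × 4 = $1,249.56
Ground rent = $116.94 × 2 = $233.88
Homeowner's insurance = $2,797.56
Annual escrow total = $2,041.20 + $1,249.56 + $233.88 + $2,797.56 = $6,322.20

$6,322.20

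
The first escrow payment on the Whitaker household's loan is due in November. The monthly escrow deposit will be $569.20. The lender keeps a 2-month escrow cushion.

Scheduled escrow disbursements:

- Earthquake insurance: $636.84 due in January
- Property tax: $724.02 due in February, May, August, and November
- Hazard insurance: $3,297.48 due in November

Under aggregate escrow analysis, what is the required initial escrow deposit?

$4,590.70

Cushion = 2 × $569.20 = $1,138.40
Trial balance (start $0, +$569.20 each month, − disbursements):
  Nov: +$569.20 − $4,021.50 → -$3,452.30
  Dec: +$569.20 → -$2,883.10
  Jan: +$569.20 − $636.84 → -$2,950.74
  Feb: +$569.20 − $724.02 → -$3,105.56
  Mar: +$569.20 → -$2,536.36
  Apr: +$569.20 → -$1,967.16
  May: +$569.20 − $724.02 → -$2,121.98
  Jun: +$569.20 → -$1,552.78
  Jul: +$569.20 → -$983.58
  Aug: +$569.20 − $724.02 → -$1,138.40
  Sep: +$569.20 → -$569.20
  Oct: +$569.20 → $0.00
Lowest trial balance = -$3,452.30 (Nov)
Initial deposit = cushion − low point = $1,138.40 − (-$3,452.30) = $4,590.70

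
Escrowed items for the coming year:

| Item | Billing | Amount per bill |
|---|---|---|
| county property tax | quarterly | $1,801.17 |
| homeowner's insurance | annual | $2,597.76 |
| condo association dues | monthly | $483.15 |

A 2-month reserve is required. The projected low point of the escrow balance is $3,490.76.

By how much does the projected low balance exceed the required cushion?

County property tax = $1,801.17 × 4 = $7,204.68/yr
Homeowner's insurance = $2,597.76/yr
Condo association dues = $483.15 × 12 = $5,797.80/yr
Combined annual = $7,204.68 + $2,597.76 + $5,797.80 = $15,600.24
Base monthly escrow = $15,600.24 ÷ 12 = $1,300.02
Required reserve = 2 × $1,300.02 = $2,600.04
Surplus = $3,490.76 − $2,600.04 = $890.72

$890.72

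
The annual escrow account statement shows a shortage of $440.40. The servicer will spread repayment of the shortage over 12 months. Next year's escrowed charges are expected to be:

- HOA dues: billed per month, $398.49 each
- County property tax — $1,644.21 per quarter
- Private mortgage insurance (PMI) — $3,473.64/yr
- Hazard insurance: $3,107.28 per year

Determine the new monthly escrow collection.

HOA dues: $398.49 × 12 = $4,781.88 annually
County property tax: $1,644.21 × 4 = $6,576.84 annually
Private mortgage insurance (PMI): $3,473.64 annually
Hazard insurance: $3,107.28 annually
Total per year = $17,939.64
Per month = $17,939.64 / 12 = $1,494.97
Shortage spread = $440.40 / 12 = $36.70/mo
Adjusted monthly = $1,494.97 + $36.70 = $1,531.67

$1,531.67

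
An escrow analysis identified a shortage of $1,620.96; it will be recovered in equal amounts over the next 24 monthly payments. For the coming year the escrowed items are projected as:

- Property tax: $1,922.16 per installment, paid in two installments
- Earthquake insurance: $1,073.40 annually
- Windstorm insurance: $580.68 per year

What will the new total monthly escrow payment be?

$525.74

Property tax: $1,922.16 × 2 = $3,844.32
Earthquake insurance: $1,073.40
Windstorm insurance: $580.68
Annual escrow total = $3,844.32 + $1,073.40 + $580.68 = $5,498.40
Base monthly escrow = $5,498.40 / 12 = $458.20
Shortage per month = $1,620.96 ÷ 24 = $67.54
New monthly escrow = $458.20 + $67.54 = $525.74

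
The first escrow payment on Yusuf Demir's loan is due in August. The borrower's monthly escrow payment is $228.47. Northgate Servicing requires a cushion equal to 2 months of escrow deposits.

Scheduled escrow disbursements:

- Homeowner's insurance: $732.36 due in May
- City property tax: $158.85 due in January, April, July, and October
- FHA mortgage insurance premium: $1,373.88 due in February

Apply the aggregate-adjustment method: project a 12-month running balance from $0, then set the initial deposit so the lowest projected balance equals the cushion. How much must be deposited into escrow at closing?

$755.03

Cushion = 2 × $228.47 = $456.94
Trial balance (start $0, +$228.47 each month, − disbursements):
  Aug: +$228.47 → $228.47
  Sep: +$228.47 → $456.94
  Oct: +$228.47 − $158.85 → $526.56
  Nov: +$228.47 → $755.03
  Dec: +$228.47 → $983.50
  Jan: +$228.47 − $158.85 → $1,053.12
  Feb: +$228.47 − $1,373.88 → -$92.29
  Mar: +$228.47 → $136.18
  Apr: +$228.47 − $158.85 → $205.80
  May: +$228.47 − $732.36 → -$298.09
  Jun: +$228.47 → -$69.62
  Jul: +$228.47 − $158.85 → $0.00
Lowest trial balance = -$298.09 (May)
Initial deposit = cushion − low point = $456.94 − (-$298.09) = $755.03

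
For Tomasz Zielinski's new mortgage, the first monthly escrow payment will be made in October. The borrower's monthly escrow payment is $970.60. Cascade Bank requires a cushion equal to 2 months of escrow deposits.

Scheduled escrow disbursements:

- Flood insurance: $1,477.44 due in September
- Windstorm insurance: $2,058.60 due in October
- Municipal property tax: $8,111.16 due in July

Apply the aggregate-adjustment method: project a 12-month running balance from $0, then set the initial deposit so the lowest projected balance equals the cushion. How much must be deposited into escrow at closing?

Cushion = 2 × $970.60 = $1,941.20
Trial balance (start $0, +$970.60 each month, − disbursements):
  Oct: +$970.60 − $2,058.60 → -$1,088.00
  Nov: +$970.60 → -$117.40
  Dec: +$970.60 → $853.20
  Jan: +$970.60 → $1,823.80
  Feb: +$970.60 → $2,794.40
  Mar: +$970.60 → $3,765.00
  Apr: +$970.60 → $4,735.60
  May: +$970.60 → $5,706.20
  Jun: +$970.60 → $6,676.80
  Jul: +$970.60 − $8,111.16 → -$463.76
  Aug: +$970.60 → $506.84
  Sep: +$970.60 − $1,477.44 → $0.00
Lowest trial balance = -$1,088.00 (Oct)
Initial deposit = cushion − low point = $1,941.20 − (-$1,088.00) = $3,029.20

$3,029.20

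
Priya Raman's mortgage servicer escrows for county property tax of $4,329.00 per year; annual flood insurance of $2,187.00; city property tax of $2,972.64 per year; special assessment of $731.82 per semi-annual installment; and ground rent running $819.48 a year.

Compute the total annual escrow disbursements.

$11,771.76

County property tax: $4,329.00 annually
Flood insurance: $2,187.00 annually
City property tax: $2,972.64 annually
Special assessment: $731.82 × 2 = $1,463.64 annually
Ground rent: $819.48 annually
Total annual escrow = $11,771.76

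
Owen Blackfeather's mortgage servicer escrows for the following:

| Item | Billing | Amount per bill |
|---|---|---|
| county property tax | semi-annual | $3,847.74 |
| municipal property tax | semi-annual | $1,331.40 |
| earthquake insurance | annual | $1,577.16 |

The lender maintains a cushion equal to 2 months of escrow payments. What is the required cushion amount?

$1,989.24

County property tax = $3,847.74 × 2 = $7,695.48
Municipal property tax = $1,331.40 × 2 = $2,662.80
Earthquake insurance = $1,577.16
Combined annual = $11,935.44
Per month = $11,935.44 ÷ 12 = $994.62
Cushion = 2 × $994.62 = $1,989.24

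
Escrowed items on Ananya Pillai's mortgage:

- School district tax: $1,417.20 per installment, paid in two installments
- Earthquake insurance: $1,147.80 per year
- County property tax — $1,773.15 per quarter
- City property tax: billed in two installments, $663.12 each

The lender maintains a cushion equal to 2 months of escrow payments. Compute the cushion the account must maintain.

$2,066.84

School district tax: $1,417.20 × 2 = $2,834.40/yr
Earthquake insurance: $1,147.80/yr
County property tax: $1,773.15 × 4 = $7,092.60/yr
City property tax: $663.12 × 2 = $1,326.24/yr
Combined annual = $12,401.04
Monthly escrow = $12,401.04 ÷ 12 = $1,033.42
Required cushion = 2 × $1,033.42 = $2,066.84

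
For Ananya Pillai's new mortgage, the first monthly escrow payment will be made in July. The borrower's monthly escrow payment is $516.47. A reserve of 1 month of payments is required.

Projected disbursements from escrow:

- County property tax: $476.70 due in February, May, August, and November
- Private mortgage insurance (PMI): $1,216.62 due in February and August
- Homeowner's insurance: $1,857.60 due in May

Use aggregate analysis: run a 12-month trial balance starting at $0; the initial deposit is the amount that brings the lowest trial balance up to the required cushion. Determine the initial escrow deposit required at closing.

Cushion = 1 × $516.47 = $516.47
Trial balance (start $0, +$516.47 each month, − disbursements):
  Jul: +$516.47 → $516.47
  Aug: +$516.47 − $1,693.32 → -$660.38
  Sep: +$516.47 → -$143.91
  Oct: +$516.47 → $372.56
  Nov: +$516.47 − $476.70 → $412.33
  Dec: +$516.47 → $928.80
  Jan: +$516.47 → $1,445.27
  Feb: +$516.47 − $1,693.32 → $268.42
  Mar: +$516.47 → $784.89
  Apr: +$516.47 → $1,301.36
  May: +$516.47 − $2,334.30 → -$516.47
  Jun: +$516.47 → $0.00
Lowest trial balance = -$660.38 (Aug)
Initial deposit = cushion − low point = $516.47 − (-$660.38) = $1,176.85

$1,176.85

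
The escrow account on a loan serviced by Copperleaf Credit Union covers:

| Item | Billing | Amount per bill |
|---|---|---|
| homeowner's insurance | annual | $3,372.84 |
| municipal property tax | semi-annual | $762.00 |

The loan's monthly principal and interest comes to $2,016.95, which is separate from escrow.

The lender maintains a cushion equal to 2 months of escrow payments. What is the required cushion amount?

$816.14

Homeowner's insurance = $3,372.84 annually
Municipal property tax = $762.00 × 2 = $1,524.00 annually
Combined annual = $4,896.84
Monthly escrow = $4,896.84 ÷ 12 = $408.07
Reserve = 2 × $408.07 = $816.14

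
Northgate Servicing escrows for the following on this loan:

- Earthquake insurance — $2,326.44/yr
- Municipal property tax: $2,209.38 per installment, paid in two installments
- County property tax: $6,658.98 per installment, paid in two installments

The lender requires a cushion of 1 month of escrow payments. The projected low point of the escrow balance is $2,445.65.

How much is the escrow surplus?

$773.72

Earthquake insurance: $2,326.44 per year
Municipal property tax: $2,209.38 × 2 = $4,418.76 per year
County property tax: $6,658.98 × 2 = $13,317.96 per year
Total per year = $2,326.44 + $4,418.76 + $13,317.96 = $20,063.16
Monthly escrow = $20,063.16 ÷ 12 = $1,671.93
Required reserve = 1 × $1,671.93 = $1,671.93
Excess over cushion: $2,445.65 − $1,671.93 = $773.72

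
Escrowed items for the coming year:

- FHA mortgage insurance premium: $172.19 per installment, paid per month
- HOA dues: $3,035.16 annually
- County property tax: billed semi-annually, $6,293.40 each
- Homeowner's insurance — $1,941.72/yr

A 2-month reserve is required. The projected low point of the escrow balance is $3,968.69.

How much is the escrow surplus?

$697.03

FHA mortgage insurance premium — $172.19 × 12 = $2,066.28 annually
HOA dues — $3,035.16 annually
County property tax — $6,293.40 × 2 = $12,586.80 annually
Homeowner's insurance — $1,941.72 annually
Yearly total = $2,066.28 + $3,035.16 + $12,586.80 + $1,941.72 = $19,629.96
Per month = $19,629.96 / 12 = $1,635.83
Required cushion = 2 × $1,635.83 = $3,271.66
Excess over cushion: $3,968.69 − $3,271.66 = $697.03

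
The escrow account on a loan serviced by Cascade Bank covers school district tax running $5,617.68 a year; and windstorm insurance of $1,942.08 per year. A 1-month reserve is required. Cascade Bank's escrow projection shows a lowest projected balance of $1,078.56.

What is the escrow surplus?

School district tax = $5,617.68 annually
Windstorm insurance = $1,942.08 annually
Annual escrow total = $7,559.76
Per month = $7,559.76 / 12 = $629.98
Required cushion = 1 × $629.98 = $629.98
Excess over cushion: $1,078.56 − $629.98 = $448.58

$448.58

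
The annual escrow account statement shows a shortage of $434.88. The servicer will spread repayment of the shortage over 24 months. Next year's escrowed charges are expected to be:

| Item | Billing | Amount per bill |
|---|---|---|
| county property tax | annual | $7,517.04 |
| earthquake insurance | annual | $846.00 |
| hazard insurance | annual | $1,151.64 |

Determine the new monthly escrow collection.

$811.01

County property tax — $7,517.04 per year
Earthquake insurance — $846.00 per year
Hazard insurance — $1,151.64 per year
Yearly total = $7,517.04 + $846.00 + $1,151.64 = $9,514.68
Base monthly escrow = $9,514.68 ÷ 12 = $792.89
Monthly shortage recovery: $434.88 / 24 = $18.12
Adjusted monthly = $792.89 + $18.12 = $811.01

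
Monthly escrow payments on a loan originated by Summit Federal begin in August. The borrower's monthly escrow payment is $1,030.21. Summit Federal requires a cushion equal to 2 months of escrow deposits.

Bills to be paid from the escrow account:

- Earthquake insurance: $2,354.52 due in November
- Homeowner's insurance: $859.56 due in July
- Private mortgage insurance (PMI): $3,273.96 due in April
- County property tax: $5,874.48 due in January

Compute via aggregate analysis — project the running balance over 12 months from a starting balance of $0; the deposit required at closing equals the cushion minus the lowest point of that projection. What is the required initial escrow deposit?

Cushion = 2 × $1,030.21 = $2,060.42
Trial balance (start $0, +$1,030.21 each month, − disbursements):
  Aug: +$1,030.21 → $1,030.21
  Sep: +$1,030.21 → $2,060.42
  Oct: +$1,030.21 → $3,090.63
  Nov: +$1,030.21 − $2,354.52 → $1,766.32
  Dec: +$1,030.21 → $2,796.53
  Jan: +$1,030.21 − $5,874.48 → -$2,047.74
  Feb: +$1,030.21 → -$1,017.53
  Mar: +$1,030.21 → $12.68
  Apr: +$1,030.21 − $3,273.96 → -$2,231.07
  May: +$1,030.21 → -$1,200.86
  Jun: +$1,030.21 → -$170.65
  Jul: +$1,030.21 − $859.56 → $0.00
Lowest trial balance = -$2,231.07 (Apr)
Initial deposit = cushion − low point = $2,060.42 − (-$2,231.07) = $4,291.49

$4,291.49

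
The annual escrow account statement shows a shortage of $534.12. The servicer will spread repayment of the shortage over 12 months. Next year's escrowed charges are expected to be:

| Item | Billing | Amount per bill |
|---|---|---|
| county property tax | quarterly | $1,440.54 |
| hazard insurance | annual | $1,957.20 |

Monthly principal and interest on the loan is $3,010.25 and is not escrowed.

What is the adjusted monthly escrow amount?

County property tax: $1,440.54 × 4 = $5,762.16 annually
Hazard insurance: $1,957.20 annually
Yearly total = $5,762.16 + $1,957.20 = $7,719.36
Base monthly escrow = $7,719.36 / 12 = $643.28
Shortage per month = $534.12 ÷ 12 = $44.51
Adjusted monthly = $643.28 + $44.51 = $687.79

$687.79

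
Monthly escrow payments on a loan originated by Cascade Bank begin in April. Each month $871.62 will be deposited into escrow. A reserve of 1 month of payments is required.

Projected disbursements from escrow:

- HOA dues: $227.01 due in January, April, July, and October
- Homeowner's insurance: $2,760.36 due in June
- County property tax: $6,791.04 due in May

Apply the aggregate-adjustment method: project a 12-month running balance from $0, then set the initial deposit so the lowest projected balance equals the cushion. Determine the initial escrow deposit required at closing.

Cushion = 1 × $871.62 = $871.62
Trial balance (start $0, +$871.62 each month, − disbursements):
  Apr: +$871.62 − $227.01 → $644.61
  May: +$871.62 − $6,791.04 → -$5,274.81
  Jun: +$871.62 − $2,760.36 → -$7,163.55
  Jul: +$871.62 − $227.01 → -$6,518.94
  Aug: +$871.62 → -$5,647.32
  Sep: +$871.62 → -$4,775.70
  Oct: +$871.62 − $227.01 → -$4,131.09
  Nov: +$871.62 → -$3,259.47
  Dec: +$871.62 → -$2,387.85
  Jan: +$871.62 − $227.01 → -$1,743.24
  Feb: +$871.62 → -$871.62
  Mar: +$871.62 → $0.00
Lowest trial balance = -$7,163.55 (Jun)
Initial deposit = cushion − low point = $871.62 − (-$7,163.55) = $8,035.17

$8,035.17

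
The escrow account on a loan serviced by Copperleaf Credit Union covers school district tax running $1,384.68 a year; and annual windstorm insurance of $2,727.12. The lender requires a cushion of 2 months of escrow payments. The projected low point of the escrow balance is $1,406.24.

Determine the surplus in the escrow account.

School district tax: $1,384.68
Windstorm insurance: $2,727.12
Total per year = $1,384.68 + $2,727.12 = $4,111.80
Monthly = $4,111.80 ÷ 12 = $342.65
Required reserve = 2 × $342.65 = $685.30
Excess over cushion: $1,406.24 − $685.30 = $720.94

$720.94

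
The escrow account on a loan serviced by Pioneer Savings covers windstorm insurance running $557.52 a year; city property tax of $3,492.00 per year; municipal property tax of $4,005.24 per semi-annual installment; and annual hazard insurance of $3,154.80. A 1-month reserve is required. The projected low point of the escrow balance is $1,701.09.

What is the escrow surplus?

Windstorm insurance = $557.52 annually
City property tax = $3,492.00 annually
Municipal property tax = $4,005.24 × 2 = $8,010.48 annually
Hazard insurance = $3,154.80 annually
Yearly total = $557.52 + $3,492.00 + $8,010.48 + $3,154.80 = $15,214.80
Monthly = $15,214.80 / 12 = $1,267.90
Required cushion = 1 × $1,267.90 = $1,267.90
Excess over cushion: $1,701.09 − $1,267.90 = $433.19

$433.19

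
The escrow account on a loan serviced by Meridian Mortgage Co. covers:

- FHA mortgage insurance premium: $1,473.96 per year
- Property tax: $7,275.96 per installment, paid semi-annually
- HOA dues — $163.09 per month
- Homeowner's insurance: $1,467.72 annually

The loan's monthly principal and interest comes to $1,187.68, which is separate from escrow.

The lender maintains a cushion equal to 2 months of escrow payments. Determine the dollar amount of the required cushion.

$3,241.78

FHA mortgage insurance premium: $1,473.96 per year
Property tax: $7,275.96 × 2 = $14,551.92 per year
HOA dues: $163.09 × 12 = $1,957.08 per year
Homeowner's insurance: $1,467.72 per year
Combined annual = $1,473.96 + $14,551.92 + $1,957.08 + $1,467.72 = $19,450.68
Monthly escrow = $19,450.68 / 12 = $1,620.89
Required cushion = 2 × $1,620.89 = $3,241.78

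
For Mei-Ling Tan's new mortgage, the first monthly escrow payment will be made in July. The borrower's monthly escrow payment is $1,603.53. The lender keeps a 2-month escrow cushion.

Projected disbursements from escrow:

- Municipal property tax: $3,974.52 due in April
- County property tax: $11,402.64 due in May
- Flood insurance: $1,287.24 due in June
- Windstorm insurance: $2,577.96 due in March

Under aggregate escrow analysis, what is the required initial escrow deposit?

Cushion = 2 × $1,603.53 = $3,207.06
Trial balance (start $0, +$1,603.53 each month, − disbursements):
  Jul: +$1,603.53 → $1,603.53
  Aug: +$1,603.53 → $3,207.06
  Sep: +$1,603.53 → $4,810.59
  Oct: +$1,603.53 → $6,414.12
  Nov: +$1,603.53 → $8,017.65
  Dec: +$1,603.53 → $9,621.18
  Jan: +$1,603.53 → $11,224.71
  Feb: +$1,603.53 → $12,828.24
  Mar: +$1,603.53 − $2,577.96 → $11,853.81
  Apr: +$1,603.53 − $3,974.52 → $9,482.82
  May: +$1,603.53 − $11,402.64 → -$316.29
  Jun: +$1,603.53 − $1,287.24 → $0.00
Lowest trial balance = -$316.29 (May)
Initial deposit = cushion − low point = $3,207.06 − (-$316.29) = $3,523.35

$3,523.35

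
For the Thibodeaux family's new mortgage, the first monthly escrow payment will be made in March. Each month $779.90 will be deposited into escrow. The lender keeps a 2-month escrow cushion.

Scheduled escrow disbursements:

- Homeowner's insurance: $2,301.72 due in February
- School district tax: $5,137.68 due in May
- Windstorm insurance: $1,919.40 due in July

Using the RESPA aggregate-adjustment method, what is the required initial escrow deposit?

$4,717.38

Cushion = 2 × $779.90 = $1,559.80
Trial balance (start $0, +$779.90 each month, − disbursements):
  Mar: +$779.90 → $779.90
  Apr: +$779.90 → $1,559.80
  May: +$779.90 − $5,137.68 → -$2,797.98
  Jun: +$779.90 → -$2,018.08
  Jul: +$779.90 − $1,919.40 → -$3,157.58
  Aug: +$779.90 → -$2,377.68
  Sep: +$779.90 → -$1,597.78
  Oct: +$779.90 → -$817.88
  Nov: +$779.90 → -$37.98
  Dec: +$779.90 → $741.92
  Jan: +$779.90 → $1,521.82
  Feb: +$779.90 − $2,301.72 → $0.00
Lowest trial balance = -$3,157.58 (Jul)
Initial deposit = cushion − low point = $1,559.80 − (-$3,157.58) = $4,717.38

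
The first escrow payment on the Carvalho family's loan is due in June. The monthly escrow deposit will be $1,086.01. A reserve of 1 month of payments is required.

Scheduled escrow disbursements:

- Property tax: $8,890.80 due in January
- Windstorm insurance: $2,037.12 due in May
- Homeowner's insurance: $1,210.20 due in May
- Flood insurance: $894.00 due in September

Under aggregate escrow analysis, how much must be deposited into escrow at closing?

Cushion = 1 × $1,086.01 = $1,086.01
Trial balance (start $0, +$1,086.01 each month, − disbursements):
  Jun: +$1,086.01 → $1,086.01
  Jul: +$1,086.01 → $2,172.02
  Aug: +$1,086.01 → $3,258.03
  Sep: +$1,086.01 − $894.00 → $3,450.04
  Oct: +$1,086.01 → $4,536.05
  Nov: +$1,086.01 → $5,622.06
  Dec: +$1,086.01 → $6,708.07
  Jan: +$1,086.01 − $8,890.80 → -$1,096.72
  Feb: +$1,086.01 → -$10.71
  Mar: +$1,086.01 → $1,075.30
  Apr: +$1,086.01 → $2,161.31
  May: +$1,086.01 − $3,247.32 → $0.00
Lowest trial balance = -$1,096.72 (Jan)
Initial deposit = cushion − low point = $1,086.01 − (-$1,096.72) = $2,182.73

$2,182.73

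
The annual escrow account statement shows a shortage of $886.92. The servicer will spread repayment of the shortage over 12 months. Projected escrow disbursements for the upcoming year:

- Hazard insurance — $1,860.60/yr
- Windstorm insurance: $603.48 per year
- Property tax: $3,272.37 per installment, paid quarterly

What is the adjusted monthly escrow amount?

$1,370.04

Hazard insurance: $1,860.60 annually
Windstorm insurance: $603.48 annually
Property tax: $3,272.37 × 4 = $13,089.48 annually
Annual escrow total = $1,860.60 + $603.48 + $13,089.48 = $15,553.56
Per month = $15,553.56 ÷ 12 = $1,296.13
Shortage per month = $886.92 / 12 = $73.91
Adjusted monthly = $1,296.13 + $73.91 = $1,370.04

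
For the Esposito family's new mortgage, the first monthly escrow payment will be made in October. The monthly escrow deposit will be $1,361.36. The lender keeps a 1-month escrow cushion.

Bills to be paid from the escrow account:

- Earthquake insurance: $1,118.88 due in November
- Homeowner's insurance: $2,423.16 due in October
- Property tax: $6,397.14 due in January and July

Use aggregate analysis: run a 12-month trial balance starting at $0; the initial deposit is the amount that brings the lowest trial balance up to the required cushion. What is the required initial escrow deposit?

$5,855.10

Cushion = 1 × $1,361.36 = $1,361.36
Trial balance (start $0, +$1,361.36 each month, − disbursements):
  Oct: +$1,361.36 − $2,423.16 → -$1,061.80
  Nov: +$1,361.36 − $1,118.88 → -$819.32
  Dec: +$1,361.36 → $542.04
  Jan: +$1,361.36 − $6,397.14 → -$4,493.74
  Feb: +$1,361.36 → -$3,132.38
  Mar: +$1,361.36 → -$1,771.02
  Apr: +$1,361.36 → -$409.66
  May: +$1,361.36 → $951.70
  Jun: +$1,361.36 → $2,313.06
  Jul: +$1,361.36 − $6,397.14 → -$2,722.72
  Aug: +$1,361.36 → -$1,361.36
  Sep: +$1,361.36 → $0.00
Lowest trial balance = -$4,493.74 (Jan)
Initial deposit = cushion − low point = $1,361.36 − (-$4,493.74) = $5,855.10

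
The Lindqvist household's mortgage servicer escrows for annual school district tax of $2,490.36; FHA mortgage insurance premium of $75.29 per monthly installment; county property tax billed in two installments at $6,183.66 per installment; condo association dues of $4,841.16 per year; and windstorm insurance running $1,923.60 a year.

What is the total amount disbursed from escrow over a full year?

School district tax: $2,490.36
FHA mortgage insurance premium: $75.29 × 12 = $903.48
County property tax: $6,183.66 × 2 = $12,367.32
Condo association dues: $4,841.16
Windstorm insurance: $1,923.60
Yearly total = $22,525.92

$22,525.92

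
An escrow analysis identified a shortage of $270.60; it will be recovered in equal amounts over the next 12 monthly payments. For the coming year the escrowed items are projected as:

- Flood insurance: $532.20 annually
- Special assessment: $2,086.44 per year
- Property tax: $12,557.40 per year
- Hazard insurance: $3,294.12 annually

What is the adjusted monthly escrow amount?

$1,561.73

Flood insurance — $532.20 per year
Special assessment — $2,086.44 per year
Property tax — $12,557.40 per year
Hazard insurance — $3,294.12 per year
Annual escrow total = $532.20 + $2,086.44 + $12,557.40 + $3,294.12 = $18,470.16
Monthly escrow = $18,470.16 ÷ 12 = $1,539.18
Shortage per month = $270.60 / 12 = $22.55
New monthly escrow = $1,539.18 + $22.55 = $1,561.73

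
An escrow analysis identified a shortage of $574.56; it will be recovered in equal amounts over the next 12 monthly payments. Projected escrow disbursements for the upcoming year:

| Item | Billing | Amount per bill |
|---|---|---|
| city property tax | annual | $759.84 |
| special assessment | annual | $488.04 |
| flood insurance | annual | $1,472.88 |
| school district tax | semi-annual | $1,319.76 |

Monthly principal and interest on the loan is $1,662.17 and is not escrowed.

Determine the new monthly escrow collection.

$494.57

City property tax: $759.84/yr
Special assessment: $488.04/yr
Flood insurance: $1,472.88/yr
School district tax: $1,319.76 × 2 = $2,639.52/yr
Yearly total = $759.84 + $488.04 + $1,472.88 + $2,639.52 = $5,360.28
Monthly = $5,360.28 ÷ 12 = $446.69
Shortage per month = $574.56 ÷ 12 = $47.88
Adjusted monthly = $446.69 + $47.88 = $494.57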